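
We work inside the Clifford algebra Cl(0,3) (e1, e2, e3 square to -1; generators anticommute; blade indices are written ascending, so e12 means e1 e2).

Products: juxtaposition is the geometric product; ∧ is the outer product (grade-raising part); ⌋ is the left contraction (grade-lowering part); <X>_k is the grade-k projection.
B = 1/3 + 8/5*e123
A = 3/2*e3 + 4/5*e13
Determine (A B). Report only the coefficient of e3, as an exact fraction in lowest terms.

step 1: 32/25*e2 + 1/2*e3 - 12/5*e12 + 4/15*e13
Answer: 1/2


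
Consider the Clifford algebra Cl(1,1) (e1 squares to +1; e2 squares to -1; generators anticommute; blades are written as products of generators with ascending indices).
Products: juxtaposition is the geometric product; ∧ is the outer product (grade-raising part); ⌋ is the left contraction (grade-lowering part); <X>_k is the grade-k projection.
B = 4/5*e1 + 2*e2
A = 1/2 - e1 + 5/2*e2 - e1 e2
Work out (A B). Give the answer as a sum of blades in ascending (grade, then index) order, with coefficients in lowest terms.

step 1: -29/5 + 12/5*e1 + 9/5*e2 - 4*e1 e2
Answer: -29/5 + 12/5*e1 + 9/5*e2 - 4*e1 e2


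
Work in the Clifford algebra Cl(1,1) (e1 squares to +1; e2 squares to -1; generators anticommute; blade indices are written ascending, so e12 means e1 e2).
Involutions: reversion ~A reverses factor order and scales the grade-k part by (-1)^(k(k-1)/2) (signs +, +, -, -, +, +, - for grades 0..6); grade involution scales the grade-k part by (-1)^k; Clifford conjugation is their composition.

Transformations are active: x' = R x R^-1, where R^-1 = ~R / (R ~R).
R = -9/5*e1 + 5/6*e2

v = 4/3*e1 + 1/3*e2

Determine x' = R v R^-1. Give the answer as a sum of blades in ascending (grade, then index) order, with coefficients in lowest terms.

~R = -9/5*e1 + 5/6*e2, and R ~R = 2291/900, so R^-1 = ~R / (2291/900).
R v = -241/90 - 77/45*e12
Answer: 16864/6873*e1 - 14341/6873*e2


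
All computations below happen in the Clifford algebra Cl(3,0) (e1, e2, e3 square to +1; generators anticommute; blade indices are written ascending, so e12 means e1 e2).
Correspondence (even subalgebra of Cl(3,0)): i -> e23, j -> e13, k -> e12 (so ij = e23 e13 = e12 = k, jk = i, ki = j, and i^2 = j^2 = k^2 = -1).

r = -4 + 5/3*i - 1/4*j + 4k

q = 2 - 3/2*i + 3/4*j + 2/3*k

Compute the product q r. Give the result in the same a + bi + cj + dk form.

In blades: q = 2 + 2/3*e12 + 3/4*e13 - 3/2*e23, r = -4 + 4*e12 - 1/4*e13 + 5/3*e23.
Distribute q over r term by term (generator squares from the signature, products reordered to ascending indices): (2)*r = -8 + 8*e12 - 1/2*e13 + 10/3*e23; (2/3*e12)*r = -8/3 - 8/3*e12 + 10/9*e13 + 1/6*e23; (3/4*e13)*r = 3/16 - 5/4*e12 - 3*e13 + 3*e23; (-3/2*e23)*r = 5/2 + 3/8*e12 + 6*e13 + 6*e23.
Sum: -383/48 + 107/24*e12 + 65/18*e13 + 25/2*e23; translating back through the correspondence:
Answer: -383/48 + 25/2*i + 65/18*j + 107/24*k


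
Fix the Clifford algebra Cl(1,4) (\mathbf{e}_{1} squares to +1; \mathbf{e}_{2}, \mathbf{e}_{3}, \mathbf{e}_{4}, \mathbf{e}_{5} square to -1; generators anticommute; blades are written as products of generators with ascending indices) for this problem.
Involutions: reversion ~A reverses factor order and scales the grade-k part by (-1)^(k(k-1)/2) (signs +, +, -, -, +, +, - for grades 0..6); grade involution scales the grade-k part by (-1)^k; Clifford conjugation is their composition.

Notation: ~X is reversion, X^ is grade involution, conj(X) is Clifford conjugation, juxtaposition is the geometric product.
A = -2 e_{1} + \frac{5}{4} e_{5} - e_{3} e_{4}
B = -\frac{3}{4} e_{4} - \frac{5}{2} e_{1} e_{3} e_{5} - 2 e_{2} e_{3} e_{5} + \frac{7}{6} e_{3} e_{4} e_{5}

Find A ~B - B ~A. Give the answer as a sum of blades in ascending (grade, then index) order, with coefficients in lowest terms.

first term: -\frac{3}{4} e_{3} - \frac{7}{6} e_{5} - \frac{25}{8} e_{1} e_{3} + \frac{3}{2} e_{1} e_{4} - \frac{5}{2} e_{2} e_{3} + \frac{35}{24} e_{3} e_{4} - 5 e_{3} e_{5} + \frac{15}{16} e_{4} e_{5} - \frac{5}{2} e_{1} e_{4} e_{5} - 2 e_{2} e_{4} e_{5} - 4 e_{1} e_{2} e_{3} e_{5} + \frac{7}{3} e_{1} e_{3} e_{4} e_{5}
second term: -\frac{3}{4} e_{3} - \frac{7}{6} e_{5} + \frac{25}{8} e_{1} e_{3} - \frac{3}{2} e_{1} e_{4} + \frac{5}{2} e_{2} e_{3} - \frac{35}{24} e_{3} e_{4} + 5 e_{3} e_{5} - \frac{15}{16} e_{4} e_{5} + \frac{5}{2} e_{1} e_{4} e_{5} + 2 e_{2} e_{4} e_{5} - 4 e_{1} e_{2} e_{3} e_{5} + \frac{7}{3} e_{1} e_{3} e_{4} e_{5}
Answer: -\frac{25}{4} e_{1} e_{3} + 3 e_{1} e_{4} - 5 e_{2} e_{3} + \frac{35}{12} e_{3} e_{4} - 10 e_{3} e_{5} + \frac{15}{8} e_{4} e_{5} - 5 e_{1} e_{4} e_{5} - 4 e_{2} e_{4} e_{5}


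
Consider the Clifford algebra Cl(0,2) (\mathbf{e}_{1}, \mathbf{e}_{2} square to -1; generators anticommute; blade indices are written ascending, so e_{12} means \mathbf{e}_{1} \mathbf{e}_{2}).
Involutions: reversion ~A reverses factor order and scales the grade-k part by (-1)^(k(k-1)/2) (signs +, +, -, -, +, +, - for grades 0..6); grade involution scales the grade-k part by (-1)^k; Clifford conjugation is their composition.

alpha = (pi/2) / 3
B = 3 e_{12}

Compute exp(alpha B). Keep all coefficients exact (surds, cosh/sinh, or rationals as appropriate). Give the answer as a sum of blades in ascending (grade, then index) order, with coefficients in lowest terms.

B^2 = (3)^2*(e_{12})^2 = 9*(-1) = -9 (a basis 2-blade squares to minus the product of its generators' squares).
B^2 = -9 — since the square is negative, the closed form is circular: l = 3, alpha*l = \frac{\pi}{2}, so exp(alpha B) = cos(\frac{\pi}{2}) + (sin(\frac{\pi}{2})/3)*B = 0 + (\frac{1}{3})*B.
Answer: e_{12}


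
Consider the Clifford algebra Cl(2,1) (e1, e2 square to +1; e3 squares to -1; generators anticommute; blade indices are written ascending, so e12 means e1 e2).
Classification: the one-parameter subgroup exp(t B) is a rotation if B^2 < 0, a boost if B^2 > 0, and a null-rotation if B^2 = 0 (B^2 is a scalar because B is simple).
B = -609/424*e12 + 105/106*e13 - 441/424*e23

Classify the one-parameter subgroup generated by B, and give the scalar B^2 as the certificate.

B^2 term by term: the squares give (-609/424)^2*(e12)^2 + (105/106)^2*(e13)^2 + (-441/424)^2*(e23)^2 = 370881/179776*(-1) + 11025/11236*(+1) + 194481/179776*(+1) = 0 (each basis 2-blade squares to minus the product of its generators' squares); cross terms between blades sharing an index anticommute and cancel. So B^2 = 0.
Answer: null-rotation, certificate B^2 = 0. The class reads off the invariant scalar 0 directly.


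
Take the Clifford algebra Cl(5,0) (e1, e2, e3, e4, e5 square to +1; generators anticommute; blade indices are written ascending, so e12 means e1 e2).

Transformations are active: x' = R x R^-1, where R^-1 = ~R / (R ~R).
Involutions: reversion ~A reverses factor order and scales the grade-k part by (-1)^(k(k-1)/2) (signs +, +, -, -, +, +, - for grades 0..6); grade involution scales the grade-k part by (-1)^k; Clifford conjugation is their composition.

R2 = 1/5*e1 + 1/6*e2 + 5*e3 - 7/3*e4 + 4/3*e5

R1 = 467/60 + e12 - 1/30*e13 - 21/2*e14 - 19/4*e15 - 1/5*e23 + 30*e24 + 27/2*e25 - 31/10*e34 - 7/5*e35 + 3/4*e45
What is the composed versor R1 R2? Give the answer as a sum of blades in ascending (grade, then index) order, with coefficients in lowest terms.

Distribute over the terms of R2 (each basis-blade product reordered to ascending indices, repeated generators contracted through their squares):
R1 (1/5*e1) = 467/300*e1 - 1/5*e2 + 1/150*e3 + 21/10*e4 + 19/20*e5 - 1/25*e123 + 6*e124 + 27/10*e125 - 31/50*e134 - 7/25*e135 + 3/20*e145
R1 (1/6*e2) = 1/6*e1 + 467/360*e2 + 1/30*e3 - 5*e4 - 9/4*e5 + 1/180*e123 + 7/4*e124 + 19/24*e125 - 31/60*e234 - 7/30*e235 + 1/8*e245
R1 (5*e3) = -1/6*e1 - e2 + 467/12*e3 + 31/2*e4 + 7*e5 + 5*e123 + 105/2*e134 + 95/4*e135 - 150*e234 - 135/2*e235 + 15/4*e345
R1 (-7/3*e4) = 49/2*e1 - 70*e2 + 217/30*e3 - 3269/180*e4 + 7/4*e5 - 7/3*e124 + 7/90*e134 - 133/12*e145 + 7/15*e234 + 63/2*e245 - 49/15*e345
R1 (4/3*e5) = -19/3*e1 + 18*e2 - 28/15*e3 + e4 + 467/45*e5 + 4/3*e125 - 2/45*e135 - 14*e145 - 4/15*e235 + 40*e245 - 62/15*e345
Summing the partial products and collecting blades:
Answer: 5917/300*e1 - 3737/72*e2 + 13297/300*e3 - 821/180*e4 + 3209/180*e5 + 4469/900*e123 + 65/12*e124 + 193/40*e125 + 23381/450*e134 + 21083/900*e135 - 374/15*e145 - 3001/20*e234 - 68*e235 + 573/8*e245 - 73/20*e345


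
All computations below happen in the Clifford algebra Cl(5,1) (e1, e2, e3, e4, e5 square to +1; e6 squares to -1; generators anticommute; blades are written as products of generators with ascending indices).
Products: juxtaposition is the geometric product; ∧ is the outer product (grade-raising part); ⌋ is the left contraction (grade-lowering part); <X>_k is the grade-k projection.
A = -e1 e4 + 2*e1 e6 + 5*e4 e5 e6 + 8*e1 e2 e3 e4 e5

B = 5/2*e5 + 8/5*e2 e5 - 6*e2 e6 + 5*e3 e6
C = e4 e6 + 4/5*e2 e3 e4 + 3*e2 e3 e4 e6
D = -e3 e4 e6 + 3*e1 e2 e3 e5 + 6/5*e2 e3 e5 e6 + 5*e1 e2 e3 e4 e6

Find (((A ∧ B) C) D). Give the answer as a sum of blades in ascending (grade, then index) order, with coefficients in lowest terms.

step 1: -5/2*e1 e4 e5 - 5*e1 e5 e6 + 8/5*e1 e2 e4 e5 - 6*e1 e2 e4 e6 + 16/5*e1 e2 e5 e6 + 5*e1 e3 e4 e6
step 2: -21*e1 e2 - 13*e1 e3 + 4*e1 e2 e6 - 32/25*e1 e3 e5 + 24/5*e1 e3 e6 + 5*e1 e4 e5 + 5/2*e1 e5 e6 + 2*e1 e2 e3 e5 - 16/5*e1 e2 e4 e5 - 8/5*e1 e2 e5 e6 - 48/5*e1 e3 e4 e5 - 24/5*e1 e3 e5 e6 + 15*e1 e2 e3 e4 e5 + 15/2*e1 e2 e3 e5 e6 + 64/25*e1 e3 e4 e5 e6 - 4*e1 e2 e3 e4 e5 e6
step 3: 6 - 9*e1 + 96/25*e2 - 45*e4 + 20*e5 + 45/2*e6 + 144/25*e1 e2 - 48/25*e1 e3 + 48/5*e1 e4 - 64/25*e1 e5 - 12/5*e1 e6 - 264/5*e2 e4 - 131/5*e2 e5 + 72/5*e2 e6 + 148/5*e3 e4 + 63*e3 e5 - 24/5*e3 e6 + 75/2*e4 e5 + 12*e4 e6 + 75*e5 e6 + 3*e1 e2 e3 - 384/125*e1 e2 e4 - 44/25*e1 e2 e5 + 192/125*e1 e2 e6 + 24/5*e1 e3 e5 - 24/5*e1 e4 e5 - 5*e1 e4 e6 - 48/5*e1 e5 e6 + 15*e2 e3 e4 - 15/2*e2 e3 e6 + 24*e2 e4 e5 - 1433/25*e2 e4 e6 + 312/5*e2 e5 e6 - 8*e3 e4 e5 + 105*e3 e4 e6 - 28*e3 e5 e6 - 10*e4 e5 e6 + 4*e1 e2 e3 e4 + 15/2*e1 e2 e4 e5 + 288/25*e1 e2 e4 e6 + 153/5*e1 e2 e5 e6 + 5/2*e1 e3 e4 e5 - 96/25*e1 e3 e4 e6 - 101/5*e1 e3 e5 e6 + 32/25*e1 e4 e5 e6 - 25/2*e2 e3 e4 e5 - 25*e2 e3 e5 e6 - 32/5*e2 e4 e5 e6 - 8/5*e1 e2 e3 e4 e5 + 27*e1 e2 e3 e4 e6 - 16/5*e1 e2 e3 e5 e6 - 2*e1 e2 e4 e5 e6
Answer: 6 - 9*e1 + 96/25*e2 - 45*e4 + 20*e5 + 45/2*e6 + 144/25*e1 e2 - 48/25*e1 e3 + 48/5*e1 e4 - 64/25*e1 e5 - 12/5*e1 e6 - 264/5*e2 e4 - 131/5*e2 e5 + 72/5*e2 e6 + 148/5*e3 e4 + 63*e3 e5 - 24/5*e3 e6 + 75/2*e4 e5 + 12*e4 e6 + 75*e5 e6 + 3*e1 e2 e3 - 384/125*e1 e2 e4 - 44/25*e1 e2 e5 + 192/125*e1 e2 e6 + 24/5*e1 e3 e5 - 24/5*e1 e4 e5 - 5*e1 e4 e6 - 48/5*e1 e5 e6 + 15*e2 e3 e4 - 15/2*e2 e3 e6 + 24*e2 e4 e5 - 1433/25*e2 e4 e6 + 312/5*e2 e5 e6 - 8*e3 e4 e5 + 105*e3 e4 e6 - 28*e3 e5 e6 - 10*e4 e5 e6 + 4*e1 e2 e3 e4 + 15/2*e1 e2 e4 e5 + 288/25*e1 e2 e4 e6 + 153/5*e1 e2 e5 e6 + 5/2*e1 e3 e4 e5 - 96/25*e1 e3 e4 e6 - 101/5*e1 e3 e5 e6 + 32/25*e1 e4 e5 e6 - 25/2*e2 e3 e4 e5 - 25*e2 e3 e5 e6 - 32/5*e2 e4 e5 e6 - 8/5*e1 e2 e3 e4 e5 + 27*e1 e2 e3 e4 e6 - 16/5*e1 e2 e3 e5 e6 - 2*e1 e2 e4 e5 e6


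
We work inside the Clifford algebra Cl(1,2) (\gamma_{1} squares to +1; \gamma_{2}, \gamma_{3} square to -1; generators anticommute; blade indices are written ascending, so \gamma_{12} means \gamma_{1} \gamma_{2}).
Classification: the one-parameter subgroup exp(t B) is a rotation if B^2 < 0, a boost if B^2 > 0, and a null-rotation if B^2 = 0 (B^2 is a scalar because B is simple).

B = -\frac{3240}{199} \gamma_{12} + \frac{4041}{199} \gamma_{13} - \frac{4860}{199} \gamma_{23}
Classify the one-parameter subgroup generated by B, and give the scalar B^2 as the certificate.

B^2 term by term: the squares give (-\frac{3240}{199})^2*(\gamma_{12})^2 + (\frac{4041}{199})^2*(\gamma_{13})^2 + (-\frac{4860}{199})^2*(\gamma_{23})^2 = \frac{10497600}{39601}*(+1) + \frac{16329681}{39601}*(+1) + \frac{23619600}{39601}*(-1) = 81 (each basis 2-blade squares to minus the product of its generators' squares); cross terms between blades sharing an index anticommute and cancel. So B^2 = 81.
Answer: boost, certificate B^2 = 81. One invariant decides it: the square 81 survives every conjugation, and its sign is exactly the classification.


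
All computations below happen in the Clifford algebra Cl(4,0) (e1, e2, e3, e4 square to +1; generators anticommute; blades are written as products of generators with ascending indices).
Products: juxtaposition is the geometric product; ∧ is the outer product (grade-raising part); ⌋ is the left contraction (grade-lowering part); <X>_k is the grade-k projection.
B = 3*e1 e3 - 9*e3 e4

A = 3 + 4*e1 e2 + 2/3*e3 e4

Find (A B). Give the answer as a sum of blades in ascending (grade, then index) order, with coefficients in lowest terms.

step 1: 6 + 9*e1 e3 - 2*e1 e4 - 12*e2 e3 - 27*e3 e4 - 36*e1 e2 e3 e4
Answer: 6 + 9*e1 e3 - 2*e1 e4 - 12*e2 e3 - 27*e3 e4 - 36*e1 e2 e3 e4


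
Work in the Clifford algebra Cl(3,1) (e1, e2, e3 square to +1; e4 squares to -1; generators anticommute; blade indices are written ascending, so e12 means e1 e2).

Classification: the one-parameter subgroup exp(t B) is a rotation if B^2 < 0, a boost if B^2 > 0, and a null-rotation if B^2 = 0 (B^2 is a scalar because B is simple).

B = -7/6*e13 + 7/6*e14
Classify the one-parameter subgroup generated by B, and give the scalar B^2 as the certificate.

B^2 term by term: the squares give (-7/6)^2*(e13)^2 + (7/6)^2*(e14)^2 = 49/36*(-1) + 49/36*(+1) = 0 (each basis 2-blade squares to minus the product of its generators' squares); cross terms between blades sharing an index anticommute and cancel. So B^2 = 0.
Answer: null-rotation, certificate B^2 = 0. One invariant decides it: the square 0 survives every conjugation, and its sign is exactly the classification.


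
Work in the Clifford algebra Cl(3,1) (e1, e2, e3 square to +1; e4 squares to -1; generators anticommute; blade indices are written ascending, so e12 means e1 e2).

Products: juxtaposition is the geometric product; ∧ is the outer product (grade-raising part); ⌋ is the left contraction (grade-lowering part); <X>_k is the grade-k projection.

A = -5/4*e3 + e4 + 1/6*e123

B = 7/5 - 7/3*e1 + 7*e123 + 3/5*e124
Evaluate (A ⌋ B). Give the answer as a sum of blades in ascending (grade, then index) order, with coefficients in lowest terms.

step 1: -7/6 - 187/20*e12
Answer: -7/6 - 187/20*e12


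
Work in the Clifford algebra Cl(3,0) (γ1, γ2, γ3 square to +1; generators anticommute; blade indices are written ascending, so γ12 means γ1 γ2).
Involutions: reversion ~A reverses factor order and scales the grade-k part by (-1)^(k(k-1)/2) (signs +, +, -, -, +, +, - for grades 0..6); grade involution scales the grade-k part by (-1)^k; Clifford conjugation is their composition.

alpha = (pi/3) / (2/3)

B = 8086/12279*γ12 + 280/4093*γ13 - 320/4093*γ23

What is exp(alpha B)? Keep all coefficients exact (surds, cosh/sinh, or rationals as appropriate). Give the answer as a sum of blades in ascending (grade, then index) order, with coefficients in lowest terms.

B^2 term by term: the squares give (8086/12279)^2*(γ12)^2 + (280/4093)^2*(γ13)^2 + (-320/4093)^2*(γ23)^2 = 65383396/150773841*(-1) + 78400/16752649*(-1) + 102400/16752649*(-1) = -4/9 (each basis 2-blade squares to minus the product of its generators' squares); cross terms between blades sharing an index anticommute and cancel. So B^2 = -4/9.
B^2 = -4/9 — B^2 < 0, so the exponential closes trigonometrically: l = 2/3, alpha*l = pi/3, so exp(alpha B) = cos(pi/3) + (sin(pi/3)/(2/3))*B = 1/2 + (3*sqrt(3)/4)*B.
Answer: 1/2 + 4043*sqrt(3)/8186*γ12 + 210*sqrt(3)/4093*γ13 - 240*sqrt(3)/4093*γ23


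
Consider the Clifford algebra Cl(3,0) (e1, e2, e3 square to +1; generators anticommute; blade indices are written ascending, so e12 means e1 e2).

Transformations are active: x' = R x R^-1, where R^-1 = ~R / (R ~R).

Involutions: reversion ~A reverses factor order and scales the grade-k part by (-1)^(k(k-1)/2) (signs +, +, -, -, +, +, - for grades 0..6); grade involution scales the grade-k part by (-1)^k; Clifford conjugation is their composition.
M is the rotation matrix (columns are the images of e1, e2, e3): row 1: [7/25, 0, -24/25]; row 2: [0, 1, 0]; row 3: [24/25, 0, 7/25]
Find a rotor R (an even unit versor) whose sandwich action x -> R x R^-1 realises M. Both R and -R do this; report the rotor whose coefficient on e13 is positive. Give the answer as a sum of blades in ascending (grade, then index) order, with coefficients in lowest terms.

Method: write R = a + b12*e12 + b13*e13 + b23*e23 with a^2 + b12^2 + b13^2 + b23^2 = 1 (so R^-1 = ~R). Expanding the columns R e_j ~R gives tr M = 4a^2 - 1 and, from the antisymmetric part, M21 - M12 = -4a*b12, M13 - M31 = 4a*b13, M32 - M23 = -4a*b23.
Here tr M = 39/25, so a^2 = (1 + tr M)/4 = 16/25 and a = ±4/5. Taking a = 4/5: M21 - M12 = 0, M13 - M31 = -48/25, M32 - M23 = 0, giving b12 = 0, b13 = -3/5, b23 = 0, i.e. R = 4/5 - 3/5*e13.
Its e13 coefficient is negative, so report the other preimage -R.
Answer: -4/5 + 3/5*e13. Key observation: the double cover Spin(3) -> SO(3) sends R and -R to the same matrix (trace 39/25 here), so the stated sign of the e13 coefficient is what selects one sheet.


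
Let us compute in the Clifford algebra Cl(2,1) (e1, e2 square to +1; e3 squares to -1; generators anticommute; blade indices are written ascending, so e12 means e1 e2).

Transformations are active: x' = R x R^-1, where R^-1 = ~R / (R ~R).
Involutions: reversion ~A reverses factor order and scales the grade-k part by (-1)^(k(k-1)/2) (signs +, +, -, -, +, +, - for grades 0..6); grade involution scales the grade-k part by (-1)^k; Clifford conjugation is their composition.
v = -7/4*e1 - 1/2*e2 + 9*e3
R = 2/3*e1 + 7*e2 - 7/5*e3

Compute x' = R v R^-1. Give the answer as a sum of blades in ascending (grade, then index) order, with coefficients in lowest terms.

~R = 2/3*e1 + 7*e2 - 7/5*e3, and R ~R = 10684/225, so R^-1 = ~R / (10684/225).
R v = 119/15 + 143/12*e12 + 71/20*e13 + 623/10*e23
Answer: 21077/10684*e1 + 7583/2671*e2 - 50577/5342*e3


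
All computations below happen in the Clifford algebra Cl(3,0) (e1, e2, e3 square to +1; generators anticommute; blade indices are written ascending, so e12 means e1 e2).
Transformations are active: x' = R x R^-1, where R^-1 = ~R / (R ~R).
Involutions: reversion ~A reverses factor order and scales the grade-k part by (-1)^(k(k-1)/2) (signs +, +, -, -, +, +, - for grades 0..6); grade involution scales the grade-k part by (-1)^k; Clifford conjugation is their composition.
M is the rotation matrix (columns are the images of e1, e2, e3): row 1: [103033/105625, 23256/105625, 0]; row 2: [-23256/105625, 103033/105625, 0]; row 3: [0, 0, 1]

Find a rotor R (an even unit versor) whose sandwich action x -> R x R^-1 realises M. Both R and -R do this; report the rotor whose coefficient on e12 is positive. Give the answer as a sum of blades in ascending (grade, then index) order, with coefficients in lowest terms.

Method: write R = a + b12*e12 + b13*e13 + b23*e23 with a^2 + b12^2 + b13^2 + b23^2 = 1 (so R^-1 = ~R). Expanding the columns R e_j ~R gives tr M = 4a^2 - 1 and, from the antisymmetric part, M21 - M12 = -4a*b12, M13 - M31 = 4a*b13, M32 - M23 = -4a*b23.
Here tr M = 311691/105625, so a^2 = (1 + tr M)/4 = 104329/105625 and a = ±323/325. Taking a = 323/325: M21 - M12 = -46512/105625, M13 - M31 = 0, M32 - M23 = 0, giving b12 = 36/325, b13 = 0, b23 = 0, i.e. R = 323/325 + 36/325*e12.
Its e12 coefficient is already positive.
Answer: 323/325 + 36/325*e12. Key observation: the double cover Spin(3) -> SO(3) sends R and -R to the same matrix (trace 311691/105625 here), so the stated sign of the e12 coefficient is what selects one sheet.


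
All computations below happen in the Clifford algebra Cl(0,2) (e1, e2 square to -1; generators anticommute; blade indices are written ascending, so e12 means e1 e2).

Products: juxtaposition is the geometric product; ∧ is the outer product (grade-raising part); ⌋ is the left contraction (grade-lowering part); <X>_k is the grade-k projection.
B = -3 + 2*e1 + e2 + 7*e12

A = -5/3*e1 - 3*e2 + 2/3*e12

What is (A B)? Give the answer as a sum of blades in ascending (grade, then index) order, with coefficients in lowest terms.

step 1: 5/3 - 50/3*e1 + 22*e2 + 7/3*e12
Answer: 5/3 - 50/3*e1 + 22*e2 + 7/3*e12


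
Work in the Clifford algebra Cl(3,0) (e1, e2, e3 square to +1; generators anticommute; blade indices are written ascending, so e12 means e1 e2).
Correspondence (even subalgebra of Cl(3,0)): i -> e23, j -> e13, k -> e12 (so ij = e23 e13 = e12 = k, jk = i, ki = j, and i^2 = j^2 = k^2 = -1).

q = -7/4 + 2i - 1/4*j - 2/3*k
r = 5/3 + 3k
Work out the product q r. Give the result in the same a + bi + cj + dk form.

In blades: q = -7/4 - 2/3*e12 - 1/4*e13 + 2*e23, r = 5/3 + 3*e12.
Distribute q over r term by term (generator squares from the signature, products reordered to ascending indices): (-7/4)*r = -35/12 - 21/4*e12; (-2/3*e12)*r = 2 - 10/9*e12; (-1/4*e13)*r = -5/12*e13 - 3/4*e23; (2*e23)*r = -6*e13 + 10/3*e23.
Sum: -11/12 - 229/36*e12 - 77/12*e13 + 31/12*e23; translating back through the correspondence:
Answer: -11/12 + 31/12*i - 77/12*j - 229/36*k


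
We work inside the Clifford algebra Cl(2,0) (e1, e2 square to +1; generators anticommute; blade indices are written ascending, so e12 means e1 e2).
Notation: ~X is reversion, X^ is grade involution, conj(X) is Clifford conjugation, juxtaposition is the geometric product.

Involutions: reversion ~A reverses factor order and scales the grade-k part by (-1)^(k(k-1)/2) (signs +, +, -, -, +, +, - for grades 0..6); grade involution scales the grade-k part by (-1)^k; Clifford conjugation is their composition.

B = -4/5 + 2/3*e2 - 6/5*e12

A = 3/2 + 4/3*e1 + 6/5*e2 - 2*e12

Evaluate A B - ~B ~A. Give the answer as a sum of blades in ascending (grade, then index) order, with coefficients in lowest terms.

first term: -14/5 - 24/25*e1 - 39/25*e2 + 31/45*e12
second term: -14/5 - 24/25*e1 - 39/25*e2 - 31/45*e12
Answer: 62/45*e12


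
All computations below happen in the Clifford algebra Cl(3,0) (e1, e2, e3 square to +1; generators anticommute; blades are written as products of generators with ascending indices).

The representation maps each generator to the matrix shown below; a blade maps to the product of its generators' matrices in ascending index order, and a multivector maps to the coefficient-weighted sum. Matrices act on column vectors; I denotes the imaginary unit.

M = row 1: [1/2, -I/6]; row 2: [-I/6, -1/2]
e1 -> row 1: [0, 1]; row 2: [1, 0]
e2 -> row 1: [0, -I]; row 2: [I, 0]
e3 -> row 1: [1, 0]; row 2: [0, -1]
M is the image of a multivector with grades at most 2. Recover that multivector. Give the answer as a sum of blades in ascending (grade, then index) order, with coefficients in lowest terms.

Method: 1, rho(e1), rho(e2), rho(e3) form a trace-orthogonal basis of the 2x2 complex matrices (tr(X Y) = 2 if X = Y, else 0), so M = m0*1 + m1*rho(e1) + m2*rho(e2) + m3*rho(e3) with m0 = tr(M)/2 = 0, m1 = tr(M rho(e1))/2 = -I/6, m2 = tr(M rho(e2))/2 = 0, m3 = tr(M rho(e3))/2 = 1/2.
Multiplying table entries, the bivector images are rho(e1 e2) = I*rho(e3), rho(e1 e3) = -I*rho(e2), rho(e2 e3) = I*rho(e1); with real blade coefficients the real parts of m0..m3 are the coefficients of 1, e1, e2, e3 and the imaginary parts give the bivectors (e2 e3: Im m1, e1 e3: -Im m2, e1 e2: Im m3).
Answer: 1/2*e3 - 1/6*e2 e3


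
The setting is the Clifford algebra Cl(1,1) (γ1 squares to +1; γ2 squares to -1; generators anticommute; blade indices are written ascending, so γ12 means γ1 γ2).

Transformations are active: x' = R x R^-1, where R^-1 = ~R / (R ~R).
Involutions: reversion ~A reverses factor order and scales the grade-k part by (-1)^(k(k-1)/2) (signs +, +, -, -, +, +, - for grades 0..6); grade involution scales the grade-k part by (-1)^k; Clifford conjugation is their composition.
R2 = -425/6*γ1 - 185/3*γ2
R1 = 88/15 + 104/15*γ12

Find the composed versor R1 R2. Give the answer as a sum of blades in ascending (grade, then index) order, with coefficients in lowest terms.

Distribute over the terms of R1 (each basis-blade product reordered to ascending indices, repeated generators contracted through their squares):
(88/15) R2 = -3740/9*γ1 - 3256/9*γ2
(104/15*γ12) R2 = 3848/9*γ1 + 4420/9*γ2
Summing the partial products and collecting blades:
Answer: 12*γ1 + 388/3*γ2


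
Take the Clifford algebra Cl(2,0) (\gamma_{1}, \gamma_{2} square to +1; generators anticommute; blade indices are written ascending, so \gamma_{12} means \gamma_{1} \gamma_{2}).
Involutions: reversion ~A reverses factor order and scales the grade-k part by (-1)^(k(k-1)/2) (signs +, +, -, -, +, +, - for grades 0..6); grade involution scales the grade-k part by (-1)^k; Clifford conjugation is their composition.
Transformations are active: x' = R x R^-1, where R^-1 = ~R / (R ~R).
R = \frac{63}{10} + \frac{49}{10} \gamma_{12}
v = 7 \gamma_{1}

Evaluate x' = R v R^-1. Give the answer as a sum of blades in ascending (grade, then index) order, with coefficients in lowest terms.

~R = \frac{63}{10} - \frac{49}{10} \gamma_{12}, and R ~R = \frac{637}{10}, so R^-1 = ~R / (\frac{637}{10}).
R v = \frac{441}{10} \gamma_{1} - \frac{343}{10} \gamma_{2}
Answer: \frac{112}{65} \gamma_{1} - \frac{441}{65} \gamma_{2}


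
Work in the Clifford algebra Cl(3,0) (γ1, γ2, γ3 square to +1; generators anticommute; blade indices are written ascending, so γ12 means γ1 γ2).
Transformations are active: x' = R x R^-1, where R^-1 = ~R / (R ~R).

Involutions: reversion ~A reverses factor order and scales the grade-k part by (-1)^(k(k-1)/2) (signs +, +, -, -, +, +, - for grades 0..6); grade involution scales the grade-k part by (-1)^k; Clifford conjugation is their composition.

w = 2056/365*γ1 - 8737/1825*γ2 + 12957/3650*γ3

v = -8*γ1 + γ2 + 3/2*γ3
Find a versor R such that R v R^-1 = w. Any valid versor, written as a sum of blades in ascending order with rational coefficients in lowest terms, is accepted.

Since q(v) = q(w) = 269/4, the sum R = v + w = -864/365*γ1 - 6912/1825*γ2 + 9216/1825*γ3 does the job whenever invertible.
Answer: -864/365*γ1 - 6912/1825*γ2 + 9216/1825*γ3


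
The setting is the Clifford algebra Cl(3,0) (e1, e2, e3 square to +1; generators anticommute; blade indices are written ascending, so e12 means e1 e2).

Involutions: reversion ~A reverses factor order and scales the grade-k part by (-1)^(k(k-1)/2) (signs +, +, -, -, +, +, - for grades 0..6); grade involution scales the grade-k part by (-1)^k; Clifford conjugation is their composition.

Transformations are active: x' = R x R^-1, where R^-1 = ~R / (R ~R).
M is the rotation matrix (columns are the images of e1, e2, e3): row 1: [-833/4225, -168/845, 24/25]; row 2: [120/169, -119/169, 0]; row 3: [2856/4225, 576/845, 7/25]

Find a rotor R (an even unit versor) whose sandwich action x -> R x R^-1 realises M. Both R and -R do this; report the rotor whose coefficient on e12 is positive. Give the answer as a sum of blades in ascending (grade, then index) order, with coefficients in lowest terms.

Method: write R = a + b12*e12 + b13*e13 + b23*e23 with a^2 + b12^2 + b13^2 + b23^2 = 1 (so R^-1 = ~R). Expanding the columns R e_j ~R gives tr M = 4a^2 - 1 and, from the antisymmetric part, M21 - M12 = -4a*b12, M13 - M31 = 4a*b13, M32 - M23 = -4a*b23.
Here tr M = -105/169, so a^2 = (1 + tr M)/4 = 16/169 and a = ±4/13. Taking a = 4/13: M21 - M12 = 768/845, M13 - M31 = 48/169, M32 - M23 = 576/845, giving b12 = -48/65, b13 = 3/13, b23 = -36/65, i.e. R = 4/13 - 48/65*e12 + 3/13*e13 - 36/65*e23.
Its e12 coefficient is negative, so report the other preimage -R.
Answer: -4/13 + 48/65*e12 - 3/13*e13 + 36/65*e23. Note: both R and -R realise this M (trace -105/169); the covering map identifies them, and the e12-coefficient sign is the tie-breaker.


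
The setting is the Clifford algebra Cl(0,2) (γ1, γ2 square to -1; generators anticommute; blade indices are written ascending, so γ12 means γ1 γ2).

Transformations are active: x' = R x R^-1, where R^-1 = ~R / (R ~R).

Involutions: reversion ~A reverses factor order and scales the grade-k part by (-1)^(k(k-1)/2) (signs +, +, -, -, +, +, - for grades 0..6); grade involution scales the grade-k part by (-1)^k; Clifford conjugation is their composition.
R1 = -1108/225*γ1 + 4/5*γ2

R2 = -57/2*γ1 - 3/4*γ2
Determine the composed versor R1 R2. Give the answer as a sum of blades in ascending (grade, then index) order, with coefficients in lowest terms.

Distribute over the terms of R1 (each basis-blade product reordered to ascending indices, repeated generators contracted through their squares):
(-1108/225*γ1) R2 = -10526/75 + 277/75*γ12
(4/5*γ2) R2 = 3/5 + 114/5*γ12
Summing the partial products and collecting blades:
Answer: -10481/75 + 1987/75*γ12


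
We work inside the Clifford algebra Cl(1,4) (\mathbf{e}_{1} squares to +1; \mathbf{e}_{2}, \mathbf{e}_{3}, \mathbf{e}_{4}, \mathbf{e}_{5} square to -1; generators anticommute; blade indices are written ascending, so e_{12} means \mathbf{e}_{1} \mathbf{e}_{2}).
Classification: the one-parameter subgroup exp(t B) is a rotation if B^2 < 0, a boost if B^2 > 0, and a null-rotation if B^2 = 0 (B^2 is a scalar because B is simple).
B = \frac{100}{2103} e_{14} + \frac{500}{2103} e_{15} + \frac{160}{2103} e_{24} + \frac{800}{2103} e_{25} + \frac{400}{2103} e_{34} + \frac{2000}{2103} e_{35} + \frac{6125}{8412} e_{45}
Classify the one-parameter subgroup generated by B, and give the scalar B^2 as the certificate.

B^2 term by term: the squares give (\frac{100}{2103})^2*(e_{14})^2 + (\frac{500}{2103})^2*(e_{15})^2 + (\frac{160}{2103})^2*(e_{24})^2 + (\frac{800}{2103})^2*(e_{25})^2 + (\frac{400}{2103})^2*(e_{34})^2 + (\frac{2000}{2103})^2*(e_{35})^2 + (\frac{6125}{8412})^2*(e_{45})^2 = \frac{10000}{4422609}*(+1) + \frac{250000}{4422609}*(+1) + \frac{25600}{4422609}*(-1) + \frac{640000}{4422609}*(-1) + \frac{160000}{4422609}*(-1) + \frac{4000000}{4422609}*(-1) + \frac{37515625}{70761744}*(-1) = -\frac{25}{16} (each basis 2-blade squares to minus the product of its generators' squares); cross terms between blades sharing an index anticommute and cancel; the commuting (index-disjoint) pairs give grade-4 terms 2*c*c'*(blade product), which cancel blade by blade — e_{1245}: -\frac{160000}{4422609} + \frac{160000}{4422609} = 0; e_{1345}: -\frac{400000}{4422609} + \frac{400000}{4422609} = 0; e_{2345}: -\frac{640000}{4422609} + \frac{640000}{4422609} = 0 — confirming B is simple. So B^2 = -\frac{25}{16}.
Answer: rotation, certificate B^2 = -\frac{25}{16}. One invariant decides it: the square -\frac{25}{16} survives every conjugation, and its sign is exactly the classification.


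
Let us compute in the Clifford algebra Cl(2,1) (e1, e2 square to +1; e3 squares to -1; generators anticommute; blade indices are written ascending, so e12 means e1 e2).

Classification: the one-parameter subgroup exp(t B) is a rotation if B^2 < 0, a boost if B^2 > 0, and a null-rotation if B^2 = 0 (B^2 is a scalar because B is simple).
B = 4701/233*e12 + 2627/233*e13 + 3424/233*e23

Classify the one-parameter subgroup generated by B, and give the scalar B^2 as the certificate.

B^2 term by term: the squares give (4701/233)^2*(e12)^2 + (2627/233)^2*(e13)^2 + (3424/233)^2*(e23)^2 = 22099401/54289*(-1) + 6901129/54289*(+1) + 11723776/54289*(+1) = -64 (each basis 2-blade squares to minus the product of its generators' squares); cross terms between blades sharing an index anticommute and cancel. So B^2 = -64.
Answer: rotation, certificate B^2 = -64. No conjugation can change B^2 = -64; the sign gives the class.


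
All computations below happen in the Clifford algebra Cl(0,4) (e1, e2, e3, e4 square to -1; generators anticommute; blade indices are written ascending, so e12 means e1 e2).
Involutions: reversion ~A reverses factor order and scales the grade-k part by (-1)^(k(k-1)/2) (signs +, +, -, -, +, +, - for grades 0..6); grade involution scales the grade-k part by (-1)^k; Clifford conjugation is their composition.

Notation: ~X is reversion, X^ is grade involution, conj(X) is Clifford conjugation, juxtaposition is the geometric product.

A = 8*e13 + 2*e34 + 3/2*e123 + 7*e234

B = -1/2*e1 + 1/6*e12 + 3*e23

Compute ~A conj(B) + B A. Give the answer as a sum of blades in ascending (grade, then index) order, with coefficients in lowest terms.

first term: -9/2*e1 - 17/4*e3 - 21*e4 + 24*e12 - 7/12*e23 + 6*e24 + 1/6*e134 + 23/6*e1234
second term: -9/2*e1 + 15/4*e3 - 21*e4 - 24*e12 + 25/12*e23 - 6*e24 - 13/6*e134 - 19/6*e1234
Answer: -9*e1 - 1/2*e3 - 42*e4 + 3/2*e23 - 2*e134 + 2/3*e1234


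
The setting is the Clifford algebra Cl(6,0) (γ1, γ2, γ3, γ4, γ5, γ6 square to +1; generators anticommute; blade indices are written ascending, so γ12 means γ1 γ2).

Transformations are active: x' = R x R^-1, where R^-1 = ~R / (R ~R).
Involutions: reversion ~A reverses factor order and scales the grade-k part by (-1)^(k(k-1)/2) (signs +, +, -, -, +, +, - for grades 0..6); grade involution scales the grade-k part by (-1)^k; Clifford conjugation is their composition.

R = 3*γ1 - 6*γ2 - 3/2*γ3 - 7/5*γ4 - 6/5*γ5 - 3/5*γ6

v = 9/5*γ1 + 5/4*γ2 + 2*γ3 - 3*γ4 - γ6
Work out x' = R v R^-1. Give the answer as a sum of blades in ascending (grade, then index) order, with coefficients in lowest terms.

~R = 3*γ1 - 6*γ2 - 3/2*γ3 - 7/5*γ4 - 6/5*γ5 - 3/5*γ6, and R ~R = 5101/100, so R^-1 = ~R / (5101/100).
R v = -3/10 + 291/20*γ12 + 87/10*γ13 - 162/25*γ14 + 54/25*γ15 - 48/25*γ16 - 81/8*γ23 + 79/4*γ24 + 3/2*γ25 + 27/4*γ26 + 73/10*γ34 + 12/5*γ35 + 27/10*γ36 - 18/5*γ45 - 2/5*γ46 + 6/5*γ56
Answer: -46809/25505*γ1 - 24065/20404*γ2 - 10112/5101*γ3 + 15387/5101*γ4 + 72/5101*γ5 + 5137/5101*γ6


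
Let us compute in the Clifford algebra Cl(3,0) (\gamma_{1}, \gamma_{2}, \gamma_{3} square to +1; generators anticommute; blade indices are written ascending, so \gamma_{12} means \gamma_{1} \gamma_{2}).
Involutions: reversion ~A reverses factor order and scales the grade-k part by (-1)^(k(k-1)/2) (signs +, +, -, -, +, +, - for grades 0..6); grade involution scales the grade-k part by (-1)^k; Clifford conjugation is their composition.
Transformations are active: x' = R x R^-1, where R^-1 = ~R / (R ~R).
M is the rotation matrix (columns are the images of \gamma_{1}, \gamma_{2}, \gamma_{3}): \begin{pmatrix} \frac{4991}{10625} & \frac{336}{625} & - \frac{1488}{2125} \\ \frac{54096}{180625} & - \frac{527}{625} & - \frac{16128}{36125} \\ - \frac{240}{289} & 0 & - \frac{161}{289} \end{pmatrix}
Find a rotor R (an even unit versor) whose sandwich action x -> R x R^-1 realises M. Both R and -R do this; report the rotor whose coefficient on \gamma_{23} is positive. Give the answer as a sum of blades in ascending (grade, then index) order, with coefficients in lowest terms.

Method: write R = a + b12*\gamma_{12} + b13*\gamma_{13} + b23*\gamma_{23} with a^2 + b12^2 + b13^2 + b23^2 = 1 (so R^-1 = ~R). Expanding the columns R e_j ~R gives tr M = 4a^2 - 1 and, from the antisymmetric part, M21 - M12 = -4a*b12, M13 - M31 = 4a*b13, M32 - M23 = -4a*b23.
Here tr M = -\frac{168081}{180625}, so a^2 = (1 + tr M)/4 = \frac{3136}{180625} and a = ±\frac{56}{425}. Taking a = \frac{56}{425}: M21 - M12 = -\frac{43008}{180625}, M13 - M31 = \frac{4704}{36125}, M32 - M23 = \frac{16128}{36125}, giving b12 = \frac{192}{425}, b13 = \frac{21}{85}, b23 = -\frac{72}{85}, i.e. R = \frac{56}{425} + \frac{192}{425} \gamma_{12} + \frac{21}{85} \gamma_{13} - \frac{72}{85} \gamma_{23}.
Its \gamma_{23} coefficient is negative, so report the other preimage -R.
Answer: -\frac{56}{425} - \frac{192}{425} \gamma_{12} - \frac{21}{85} \gamma_{13} + \frac{72}{85} \gamma_{23}. Uniqueness: Spin(3) -> SO(3) maps R and -R to the same rotation of trace -\frac{168081}{180625}; fixing the sign of the \gamma_{23} coefficient removes the ambiguity.


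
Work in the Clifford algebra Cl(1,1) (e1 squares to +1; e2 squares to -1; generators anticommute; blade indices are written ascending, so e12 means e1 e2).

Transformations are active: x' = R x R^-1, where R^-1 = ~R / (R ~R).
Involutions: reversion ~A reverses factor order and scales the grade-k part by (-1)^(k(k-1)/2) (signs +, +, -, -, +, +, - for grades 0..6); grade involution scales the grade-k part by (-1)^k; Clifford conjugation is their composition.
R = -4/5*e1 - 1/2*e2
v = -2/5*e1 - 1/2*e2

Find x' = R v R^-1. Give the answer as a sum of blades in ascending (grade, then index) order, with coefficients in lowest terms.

~R = -4/5*e1 - 1/2*e2, and R ~R = 39/100, so R^-1 = ~R / (39/100).
R v = 7/100 + 1/5*e12
Answer: 22/195*e1 + 25/78*e2


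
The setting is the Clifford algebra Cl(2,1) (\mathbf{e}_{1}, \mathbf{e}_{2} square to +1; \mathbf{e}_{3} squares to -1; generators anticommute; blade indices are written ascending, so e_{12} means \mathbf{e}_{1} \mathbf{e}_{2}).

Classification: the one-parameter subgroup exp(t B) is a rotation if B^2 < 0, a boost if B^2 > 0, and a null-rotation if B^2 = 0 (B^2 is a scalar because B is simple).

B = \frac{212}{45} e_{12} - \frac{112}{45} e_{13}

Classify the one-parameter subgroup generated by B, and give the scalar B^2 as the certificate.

B^2 term by term: the squares give (\frac{212}{45})^2*(e_{12})^2 + (-\frac{112}{45})^2*(e_{13})^2 = \frac{44944}{2025}*(-1) + \frac{12544}{2025}*(+1) = -16 (each basis 2-blade squares to minus the product of its generators' squares); cross terms between blades sharing an index anticommute and cancel. So B^2 = -16.
Answer: rotation, certificate B^2 = -16. Certificate logic: -16 is a conjugation-invariant scalar, so its sign fixes rotation versus boost versus null-rotation outright.


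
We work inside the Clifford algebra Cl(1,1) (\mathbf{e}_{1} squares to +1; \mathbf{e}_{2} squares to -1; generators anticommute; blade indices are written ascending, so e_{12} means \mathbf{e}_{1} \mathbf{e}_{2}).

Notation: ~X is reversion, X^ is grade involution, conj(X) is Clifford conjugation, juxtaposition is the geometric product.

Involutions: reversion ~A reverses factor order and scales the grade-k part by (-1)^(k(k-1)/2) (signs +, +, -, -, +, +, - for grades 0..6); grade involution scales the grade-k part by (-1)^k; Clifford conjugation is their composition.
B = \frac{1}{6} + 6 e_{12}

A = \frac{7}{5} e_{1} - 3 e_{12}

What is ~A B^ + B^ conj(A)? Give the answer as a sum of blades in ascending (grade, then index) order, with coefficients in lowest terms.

first term: 18 + \frac{7}{30} e_{1} + \frac{42}{5} e_{2} + \frac{1}{2} e_{12}
second term: 18 - \frac{7}{30} e_{1} + \frac{42}{5} e_{2} + \frac{1}{2} e_{12}
Answer: 36 + \frac{84}{5} e_{2} + e_{12}


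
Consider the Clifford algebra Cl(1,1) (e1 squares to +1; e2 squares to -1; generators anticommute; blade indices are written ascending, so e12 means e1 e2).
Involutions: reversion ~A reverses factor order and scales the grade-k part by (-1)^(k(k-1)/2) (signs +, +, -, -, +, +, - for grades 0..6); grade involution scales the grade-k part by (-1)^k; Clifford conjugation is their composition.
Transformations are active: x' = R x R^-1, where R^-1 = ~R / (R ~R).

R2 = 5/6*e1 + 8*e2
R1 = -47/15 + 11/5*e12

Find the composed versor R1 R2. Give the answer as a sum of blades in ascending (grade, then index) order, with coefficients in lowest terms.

Distribute over the terms of R1 (each basis-blade product reordered to ascending indices, repeated generators contracted through their squares):
(-47/15) R2 = -47/18*e1 - 376/15*e2
(11/5*e12) R2 = -88/5*e1 - 11/6*e2
Summing the partial products and collecting blades:
Answer: -1819/90*e1 - 269/10*e2


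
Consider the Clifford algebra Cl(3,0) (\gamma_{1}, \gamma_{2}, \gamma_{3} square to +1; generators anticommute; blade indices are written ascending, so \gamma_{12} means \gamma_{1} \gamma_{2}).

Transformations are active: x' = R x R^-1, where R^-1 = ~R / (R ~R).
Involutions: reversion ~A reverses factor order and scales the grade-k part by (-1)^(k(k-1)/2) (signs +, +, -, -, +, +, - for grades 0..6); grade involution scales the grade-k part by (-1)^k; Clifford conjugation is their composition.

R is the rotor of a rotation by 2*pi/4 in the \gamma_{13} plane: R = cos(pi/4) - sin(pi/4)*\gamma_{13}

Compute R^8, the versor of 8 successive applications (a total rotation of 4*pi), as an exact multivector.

Rotor phase runs at HALF the rotation angle; powers of one rotor simply add phase, so after 8 steps in \gamma_{13} the phase is 8*pi/4 = 2 \pi and R^8 = cos(2 \pi) - sin(2 \pi)*\gamma_{13}.
cos(2 \pi) = 1 and sin(2 \pi) = 0, so R^8 = 1. The total rotation 4*pi is 2 full turns, so every vector returns to itself, yet the rotor is +1, back on the identity sheet (an even number of 2*pi turns).
Answer: 1
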